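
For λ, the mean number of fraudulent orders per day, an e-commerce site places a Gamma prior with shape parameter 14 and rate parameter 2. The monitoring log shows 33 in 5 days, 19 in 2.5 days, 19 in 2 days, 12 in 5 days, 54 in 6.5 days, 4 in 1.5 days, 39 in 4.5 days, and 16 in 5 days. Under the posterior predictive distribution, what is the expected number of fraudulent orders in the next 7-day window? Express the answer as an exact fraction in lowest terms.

735/17

Total count: 33 + 19 + 19 + 12 + 54 + 4 + 39 + 16 = 196.
Total exposure: 5 + 2.5 + 2 + 5 + 6.5 + 1.5 + 4.5 + 5 = 32 days.
Gamma(α, β) with Poisson data over total exposure Σt gives posterior Gamma(α+Σx, β+Σt) = Gamma(210, 34).
Predictive mean over a 7-day window = T·E[λ|data] = 7·210/34 = 735/17.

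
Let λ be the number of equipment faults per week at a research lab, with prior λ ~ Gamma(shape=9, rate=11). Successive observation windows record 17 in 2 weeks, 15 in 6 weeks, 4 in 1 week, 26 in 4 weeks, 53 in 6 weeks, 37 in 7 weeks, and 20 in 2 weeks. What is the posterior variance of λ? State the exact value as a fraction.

181/1521

Total count: 17 + 15 + 4 + 26 + 53 + 37 + 20 = 172.
Total exposure: 2 + 6 + 1 + 4 + 6 + 7 + 2 = 28 weeks.
Gamma(α, β) with Poisson data over total exposure Σt gives posterior Gamma(α+Σx, β+Σt) = Gamma(181, 39).
Posterior variance = α'/β'² = 181/1521.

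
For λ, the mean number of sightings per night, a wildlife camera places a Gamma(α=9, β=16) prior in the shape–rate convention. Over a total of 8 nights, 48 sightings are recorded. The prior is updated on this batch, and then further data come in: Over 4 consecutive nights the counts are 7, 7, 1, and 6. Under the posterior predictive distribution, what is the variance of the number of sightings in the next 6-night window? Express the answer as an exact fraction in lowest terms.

1989/98

Total count 48 over total exposure 8 nights.
After the first batch: Gamma(9 + 48, 16 + 8) = Gamma(57, 24).
Total count: 7 + 7 + 1 + 6 = 21.
Total exposure: 4 nights.
After the second batch: Gamma(57 + 21, 24 + 4) = Gamma(78, 28).
The posterior predictive for a window of length T is Negative Binomial with variance T·α'·(β'+T)/β'² = 6·78·34/784 = 1989/98.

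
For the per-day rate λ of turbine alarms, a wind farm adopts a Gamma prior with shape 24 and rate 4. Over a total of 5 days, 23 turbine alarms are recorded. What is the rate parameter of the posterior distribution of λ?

Total count 23 over total exposure 5 days.
Conjugate update: add total count to the shape and total exposure to the rate, giving Gamma(47, 9).

9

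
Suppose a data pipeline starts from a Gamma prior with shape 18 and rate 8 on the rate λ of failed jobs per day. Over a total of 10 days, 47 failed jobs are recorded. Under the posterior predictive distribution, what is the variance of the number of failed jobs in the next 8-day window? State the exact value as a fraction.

3380/81

Total count 47 over total exposure 10 days.
Posterior: α' = 18 + 47 = 65, β' = 8 + 10 = 18.
The posterior predictive for a window of length T is Negative Binomial with variance T·α'·(β'+T)/β'² = 8·65·26/324 = 3380/81.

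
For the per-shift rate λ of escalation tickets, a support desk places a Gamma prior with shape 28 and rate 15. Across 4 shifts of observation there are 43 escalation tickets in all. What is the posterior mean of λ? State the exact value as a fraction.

Total count 43 over total exposure 4 shifts.
Posterior: α' = 28 + 43 = 71, β' = 15 + 4 = 19.
Posterior mean = α'/β' = 71/19.

71/19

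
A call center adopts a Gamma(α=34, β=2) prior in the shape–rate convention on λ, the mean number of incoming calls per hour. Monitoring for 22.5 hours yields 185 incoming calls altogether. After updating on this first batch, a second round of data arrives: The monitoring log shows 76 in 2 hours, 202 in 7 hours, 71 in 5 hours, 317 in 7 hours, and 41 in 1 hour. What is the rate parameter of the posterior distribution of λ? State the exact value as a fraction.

Total count 185 over total exposure 22.5 hours.
After the first batch: Gamma(34 + 185, 2 + 22.5) = Gamma(219, 49/2).
Total count: 76 + 202 + 71 + 317 + 41 = 707.
Total exposure: 2 + 7 + 5 + 7 + 1 = 22 hours.
After the second batch: Gamma(219 + 707, 49/2 + 22) = Gamma(926, 93/2).

93/2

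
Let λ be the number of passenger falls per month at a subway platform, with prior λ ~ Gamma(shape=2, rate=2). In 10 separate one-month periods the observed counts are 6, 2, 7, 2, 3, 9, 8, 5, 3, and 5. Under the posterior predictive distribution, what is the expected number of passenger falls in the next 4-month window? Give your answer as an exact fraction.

52/3

Total count: 6 + 2 + 7 + 2 + 3 + 9 + 8 + 5 + 3 + 5 = 50.
Total exposure: 10 months.
Posterior: α' = 2 + 50 = 52, β' = 2 + 10 = 12.
Predictive mean over a 4-month window = T·E[λ|data] = 4·52/12 = 52/3.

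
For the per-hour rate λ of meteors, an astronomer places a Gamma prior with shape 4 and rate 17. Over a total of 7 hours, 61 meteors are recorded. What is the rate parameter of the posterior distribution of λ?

24

Total count 61 over total exposure 7 hours.
The Gamma prior is conjugate for the Poisson rate, so λ | data ~ Gamma(4+61, 17+7) = Gamma(65, 24).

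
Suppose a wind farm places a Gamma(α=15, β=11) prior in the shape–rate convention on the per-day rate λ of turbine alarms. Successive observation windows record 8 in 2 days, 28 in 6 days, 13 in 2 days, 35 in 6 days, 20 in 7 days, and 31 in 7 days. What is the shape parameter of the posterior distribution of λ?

150

Total count: 8 + 28 + 13 + 35 + 20 + 31 = 135.
Total exposure: 2 + 6 + 2 + 6 + 7 + 7 = 30 days.
Gamma(α, β) with Poisson data over total exposure Σt gives posterior Gamma(α+Σx, β+Σt) = Gamma(150, 41).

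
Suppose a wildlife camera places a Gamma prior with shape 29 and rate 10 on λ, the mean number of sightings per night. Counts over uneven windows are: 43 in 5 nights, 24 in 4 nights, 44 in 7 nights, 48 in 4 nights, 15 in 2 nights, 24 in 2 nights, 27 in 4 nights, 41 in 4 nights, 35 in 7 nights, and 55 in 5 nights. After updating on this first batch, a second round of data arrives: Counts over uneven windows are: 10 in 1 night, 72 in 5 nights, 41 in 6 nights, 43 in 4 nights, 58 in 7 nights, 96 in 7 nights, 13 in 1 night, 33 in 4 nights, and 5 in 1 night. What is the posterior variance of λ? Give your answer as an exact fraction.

7/75

Total count: 43 + 24 + 44 + 48 + 15 + 24 + 27 + 41 + 35 + 55 = 356.
Total exposure: 5 + 4 + 7 + 4 + 2 + 2 + 4 + 4 + 7 + 5 = 44 nights.
After the first batch: Gamma(29 + 356, 10 + 44) = Gamma(385, 54).
Total count: 10 + 72 + 41 + 43 + 58 + 96 + 13 + 33 + 5 = 371.
Total exposure: 1 + 5 + 6 + 4 + 7 + 7 + 1 + 4 + 1 = 36 nights.
After the second batch: Gamma(385 + 371, 54 + 36) = Gamma(756, 90).
Posterior variance = α'/β'² = 756/8100 = 7/75.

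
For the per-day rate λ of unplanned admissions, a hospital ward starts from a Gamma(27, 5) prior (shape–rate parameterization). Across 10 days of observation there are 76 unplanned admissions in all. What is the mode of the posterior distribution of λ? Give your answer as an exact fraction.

Total count 76 over total exposure 10 days.
By Gamma–Poisson conjugacy, the posterior is Gamma(α + Σx, β + Σt) = Gamma(27 + 76, 5 + 10) = Gamma(103, 15).
Posterior mode = (α'−1)/β' = 102/15 = 34/5.

34/5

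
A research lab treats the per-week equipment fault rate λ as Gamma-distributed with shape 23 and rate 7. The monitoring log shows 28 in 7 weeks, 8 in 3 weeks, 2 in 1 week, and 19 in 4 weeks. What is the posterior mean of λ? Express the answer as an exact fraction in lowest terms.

Total count: 28 + 8 + 2 + 19 = 57.
Total exposure: 7 + 3 + 1 + 4 = 15 weeks.
Conjugate update: add total count to the shape and total exposure to the rate, giving Gamma(80, 22).
Posterior mean = α'/β' = 80/22 = 40/11.

40/11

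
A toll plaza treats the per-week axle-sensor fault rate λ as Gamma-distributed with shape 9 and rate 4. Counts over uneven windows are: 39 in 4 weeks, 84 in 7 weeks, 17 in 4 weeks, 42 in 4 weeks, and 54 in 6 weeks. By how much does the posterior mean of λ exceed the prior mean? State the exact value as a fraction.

Total count: 39 + 84 + 17 + 42 + 54 = 236.
Total exposure: 4 + 7 + 4 + 4 + 6 = 25 weeks.
By Gamma–Poisson conjugacy, the posterior is Gamma(α + Σx, β + Σt) = Gamma(9 + 236, 4 + 25) = Gamma(245, 29).
Posterior mean = 245/29 = 245/29; prior mean = 9/4 = 9/4. Difference = 245/29 − 9/4 = 719/116.

719/116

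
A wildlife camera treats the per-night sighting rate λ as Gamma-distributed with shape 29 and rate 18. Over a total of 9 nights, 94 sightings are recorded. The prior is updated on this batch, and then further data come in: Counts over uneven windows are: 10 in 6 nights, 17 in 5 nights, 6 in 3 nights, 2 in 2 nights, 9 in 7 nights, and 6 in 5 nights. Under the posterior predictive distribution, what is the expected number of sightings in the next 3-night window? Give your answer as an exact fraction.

519/55

Total count 94 over total exposure 9 nights.
After the first batch: Gamma(29 + 94, 18 + 9) = Gamma(123, 27).
Total count: 10 + 17 + 6 + 2 + 9 + 6 = 50.
Total exposure: 6 + 5 + 3 + 2 + 7 + 5 = 28 nights.
After the second batch: Gamma(123 + 50, 27 + 28) = Gamma(173, 55).
Predictive mean over a 3-night window = T·E[λ|data] = 3·173/55 = 519/55.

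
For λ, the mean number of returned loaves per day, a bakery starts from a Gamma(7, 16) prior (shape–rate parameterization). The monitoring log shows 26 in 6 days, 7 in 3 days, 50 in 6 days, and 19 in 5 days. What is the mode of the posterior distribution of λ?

Total count: 26 + 7 + 50 + 19 = 102.
Total exposure: 6 + 3 + 6 + 5 = 20 days.
By Gamma–Poisson conjugacy, the posterior is Gamma(α + Σx, β + Σt) = Gamma(7 + 102, 16 + 20) = Gamma(109, 36).
Posterior mode = (α'−1)/β' = 108/36 = 3.

3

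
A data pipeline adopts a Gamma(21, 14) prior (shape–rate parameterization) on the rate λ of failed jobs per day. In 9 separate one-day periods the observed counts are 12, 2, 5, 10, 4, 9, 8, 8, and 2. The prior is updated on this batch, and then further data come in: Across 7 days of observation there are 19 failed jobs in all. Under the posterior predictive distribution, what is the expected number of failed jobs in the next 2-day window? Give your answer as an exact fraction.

Total count: 12 + 2 + 5 + 10 + 4 + 9 + 8 + 8 + 2 = 60.
Total exposure: 9 days.
After the first batch: Gamma(21 + 60, 14 + 9) = Gamma(81, 23).
Total count 19 over total exposure 7 days.
After the second batch: Gamma(81 + 19, 23 + 7) = Gamma(100, 30).
Predictive mean over a 2-day window = T·E[λ|data] = 2·100/30 = 20/3.

20/3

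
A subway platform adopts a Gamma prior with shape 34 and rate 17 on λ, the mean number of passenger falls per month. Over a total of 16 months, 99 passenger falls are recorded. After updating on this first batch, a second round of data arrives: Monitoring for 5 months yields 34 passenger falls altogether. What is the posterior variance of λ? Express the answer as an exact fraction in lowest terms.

167/1444

Total count 99 over total exposure 16 months.
After the first batch: Gamma(34 + 99, 17 + 16) = Gamma(133, 33).
Total count 34 over total exposure 5 months.
After the second batch: Gamma(133 + 34, 33 + 5) = Gamma(167, 38).
Posterior variance = α'/β'² = 167/1444.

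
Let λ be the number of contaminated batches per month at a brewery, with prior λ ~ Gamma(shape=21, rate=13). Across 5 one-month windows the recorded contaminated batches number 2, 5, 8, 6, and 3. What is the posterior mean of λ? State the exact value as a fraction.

Total count: 2 + 5 + 8 + 6 + 3 = 24.
Total exposure: 5 months.
Conjugate update: add total count to the shape and total exposure to the rate, giving Gamma(45, 18).
Posterior mean = α'/β' = 45/18 = 5/2.

5/2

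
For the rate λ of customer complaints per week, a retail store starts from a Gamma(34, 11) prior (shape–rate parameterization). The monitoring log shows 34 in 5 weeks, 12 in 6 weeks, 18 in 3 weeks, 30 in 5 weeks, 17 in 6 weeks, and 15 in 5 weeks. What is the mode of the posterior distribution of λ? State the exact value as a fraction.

159/41

Total count: 34 + 12 + 18 + 30 + 17 + 15 = 126.
Total exposure: 5 + 6 + 3 + 5 + 6 + 5 = 30 weeks.
Conjugate update: add total count to the shape and total exposure to the rate, giving Gamma(160, 41).
Posterior mode = (α'−1)/β' = 159/41.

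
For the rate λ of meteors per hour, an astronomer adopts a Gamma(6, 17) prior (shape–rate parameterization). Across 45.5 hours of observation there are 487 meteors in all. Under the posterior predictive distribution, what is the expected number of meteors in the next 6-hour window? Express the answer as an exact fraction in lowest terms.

5916/125

Total count 487 over total exposure 45.5 hours.
By Gamma–Poisson conjugacy, the posterior is Gamma(α + Σx, β + Σt) = Gamma(6 + 487, 17 + 45.5) = Gamma(493, 125/2).
Predictive mean over a 6-hour window = T·E[λ|data] = 6·493/(125/2) = 5916/125.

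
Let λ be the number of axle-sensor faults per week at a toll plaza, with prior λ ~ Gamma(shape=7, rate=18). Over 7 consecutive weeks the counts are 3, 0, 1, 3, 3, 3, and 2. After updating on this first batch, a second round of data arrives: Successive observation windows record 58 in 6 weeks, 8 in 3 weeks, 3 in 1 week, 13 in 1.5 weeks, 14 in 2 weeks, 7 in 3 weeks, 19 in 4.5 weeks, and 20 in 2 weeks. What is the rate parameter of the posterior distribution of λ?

Total count: 3 + 0 + 1 + 3 + 3 + 3 + 2 = 15.
Total exposure: 7 weeks.
After the first batch: Gamma(7 + 15, 18 + 7) = Gamma(22, 25).
Total count: 58 + 8 + 3 + 13 + 14 + 7 + 19 + 20 = 142.
Total exposure: 6 + 3 + 1 + 1.5 + 2 + 3 + 4.5 + 2 = 23 weeks.
After the second batch: Gamma(22 + 142, 25 + 23) = Gamma(164, 48).

48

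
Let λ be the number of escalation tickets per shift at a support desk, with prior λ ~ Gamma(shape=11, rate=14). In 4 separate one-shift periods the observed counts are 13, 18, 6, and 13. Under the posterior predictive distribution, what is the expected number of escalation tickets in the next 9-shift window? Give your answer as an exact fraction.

Total count: 13 + 18 + 6 + 13 = 50.
Total exposure: 4 shifts.
The Gamma prior is conjugate for the Poisson rate, so λ | data ~ Gamma(11+50, 14+4) = Gamma(61, 18).
Predictive mean over a 9-shift window = T·E[λ|data] = 9·61/18 = 61/2.

61/2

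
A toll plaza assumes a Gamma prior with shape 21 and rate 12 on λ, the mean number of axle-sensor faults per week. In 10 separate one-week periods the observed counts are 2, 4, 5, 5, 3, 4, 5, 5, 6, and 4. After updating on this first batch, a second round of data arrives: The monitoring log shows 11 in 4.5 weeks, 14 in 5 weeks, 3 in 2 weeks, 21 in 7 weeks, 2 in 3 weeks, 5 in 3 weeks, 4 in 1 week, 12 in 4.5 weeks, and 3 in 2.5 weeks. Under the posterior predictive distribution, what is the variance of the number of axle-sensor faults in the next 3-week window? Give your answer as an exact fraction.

Total count: 2 + 4 + 5 + 5 + 3 + 4 + 5 + 5 + 6 + 4 = 43.
Total exposure: 10 weeks.
After the first batch: Gamma(21 + 43, 12 + 10) = Gamma(64, 22).
Total count: 11 + 14 + 3 + 21 + 2 + 5 + 4 + 12 + 3 = 75.
Total exposure: 4.5 + 5 + 2 + 7 + 3 + 3 + 1 + 4.5 + 2.5 = 32.5 weeks.
After the second batch: Gamma(64 + 75, 22 + 32.5) = Gamma(139, 109/2).
The posterior predictive for a window of length T is Negative Binomial with variance T·α'·(β'+T)/β'² = 3·139·(115/2)/(11881/4) = 95910/11881.

95910/11881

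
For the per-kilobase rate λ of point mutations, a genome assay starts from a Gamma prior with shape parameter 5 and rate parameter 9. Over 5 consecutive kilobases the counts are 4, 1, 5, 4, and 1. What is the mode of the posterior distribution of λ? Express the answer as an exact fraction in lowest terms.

Total count: 4 + 1 + 5 + 4 + 1 = 15.
Total exposure: 5 kilobases.
By Gamma–Poisson conjugacy, the posterior is Gamma(α + Σx, β + Σt) = Gamma(5 + 15, 9 + 5) = Gamma(20, 14).
Posterior mode = (α'−1)/β' = 19/14.

19/14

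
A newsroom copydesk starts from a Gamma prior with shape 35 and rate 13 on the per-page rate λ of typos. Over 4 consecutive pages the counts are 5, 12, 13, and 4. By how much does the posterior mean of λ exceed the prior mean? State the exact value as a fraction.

302/221

Total count: 5 + 12 + 13 + 4 = 34.
Total exposure: 4 pages.
By Gamma–Poisson conjugacy, the posterior is Gamma(α + Σx, β + Σt) = Gamma(35 + 34, 13 + 4) = Gamma(69, 17).
Posterior mean = 69/17 = 69/17; prior mean = 35/13 = 35/13. Difference = 69/17 − 35/13 = 302/221.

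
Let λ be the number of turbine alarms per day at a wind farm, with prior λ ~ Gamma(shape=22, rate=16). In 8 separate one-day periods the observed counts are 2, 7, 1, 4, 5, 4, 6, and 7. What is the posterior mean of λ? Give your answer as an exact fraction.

Total count: 2 + 7 + 1 + 4 + 5 + 4 + 6 + 7 = 36.
Total exposure: 8 days.
Posterior: α' = 22 + 36 = 58, β' = 16 + 8 = 24.
Posterior mean = α'/β' = 58/24 = 29/12.

29/12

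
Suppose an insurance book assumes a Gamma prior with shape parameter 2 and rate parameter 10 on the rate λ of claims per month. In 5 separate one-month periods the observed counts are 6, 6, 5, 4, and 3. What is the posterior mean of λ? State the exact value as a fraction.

Total count: 6 + 6 + 5 + 4 + 3 = 24.
Total exposure: 5 months.
Gamma(α, β) with Poisson data over total exposure Σt gives posterior Gamma(α+Σx, β+Σt) = Gamma(26, 15).
Posterior mean = α'/β' = 26/15.

26/15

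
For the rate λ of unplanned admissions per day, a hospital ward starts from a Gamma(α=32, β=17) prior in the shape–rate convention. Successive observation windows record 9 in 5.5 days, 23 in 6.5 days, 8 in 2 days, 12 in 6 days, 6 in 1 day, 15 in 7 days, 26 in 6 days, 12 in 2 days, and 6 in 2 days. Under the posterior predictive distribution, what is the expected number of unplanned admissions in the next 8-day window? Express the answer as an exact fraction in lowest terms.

Total count: 9 + 23 + 8 + 12 + 6 + 15 + 26 + 12 + 6 = 117.
Total exposure: 5.5 + 6.5 + 2 + 6 + 1 + 7 + 6 + 2 + 2 = 38 days.
Conjugate update: add total count to the shape and total exposure to the rate, giving Gamma(149, 55).
Predictive mean over an 8-day window = T·E[λ|data] = 8·149/55 = 1192/55.

1192/55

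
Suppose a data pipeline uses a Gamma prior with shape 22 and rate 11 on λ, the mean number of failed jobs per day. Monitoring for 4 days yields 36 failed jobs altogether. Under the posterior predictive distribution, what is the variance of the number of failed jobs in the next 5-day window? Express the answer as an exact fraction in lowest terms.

Total count 36 over total exposure 4 days.
By Gamma–Poisson conjugacy, the posterior is Gamma(α + Σx, β + Σt) = Gamma(22 + 36, 11 + 4) = Gamma(58, 15).
The posterior predictive for a window of length T is Negative Binomial with variance T·α'·(β'+T)/β'² = 5·58·20/225 = 232/9.

232/9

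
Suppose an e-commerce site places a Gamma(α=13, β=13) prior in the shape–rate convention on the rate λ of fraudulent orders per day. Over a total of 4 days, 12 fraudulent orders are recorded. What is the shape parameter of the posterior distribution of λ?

25

Total count 12 over total exposure 4 days.
Conjugate update: add total count to the shape and total exposure to the rate, giving Gamma(25, 17).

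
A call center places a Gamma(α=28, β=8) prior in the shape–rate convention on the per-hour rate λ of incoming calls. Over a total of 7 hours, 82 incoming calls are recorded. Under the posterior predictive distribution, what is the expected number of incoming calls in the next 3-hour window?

Total count 82 over total exposure 7 hours.
Gamma(α, β) with Poisson data over total exposure Σt gives posterior Gamma(α+Σx, β+Σt) = Gamma(110, 15).
Predictive mean over a 3-hour window = T·E[λ|data] = 3·110/15 = 22.

22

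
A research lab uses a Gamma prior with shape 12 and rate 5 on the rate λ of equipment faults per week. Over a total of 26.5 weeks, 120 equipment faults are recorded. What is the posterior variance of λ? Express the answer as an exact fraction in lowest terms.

Total count 120 over total exposure 26.5 weeks.
Gamma(α, β) with Poisson data over total exposure Σt gives posterior Gamma(α+Σx, β+Σt) = Gamma(132, 63/2).
Posterior variance = α'/β'² = 132/(3969/4) = 176/1323.

176/1323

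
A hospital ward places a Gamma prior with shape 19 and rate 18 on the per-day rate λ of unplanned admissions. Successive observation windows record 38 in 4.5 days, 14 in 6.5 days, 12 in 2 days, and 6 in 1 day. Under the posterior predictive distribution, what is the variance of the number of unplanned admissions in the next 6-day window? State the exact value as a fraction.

Total count: 38 + 14 + 12 + 6 = 70.
Total exposure: 4.5 + 6.5 + 2 + 1 = 14 days.
Gamma(α, β) with Poisson data over total exposure Σt gives posterior Gamma(α+Σx, β+Σt) = Gamma(89, 32).
The posterior predictive for a window of length T is Negative Binomial with variance T·α'·(β'+T)/β'² = 6·89·38/1024 = 5073/256.

5073/256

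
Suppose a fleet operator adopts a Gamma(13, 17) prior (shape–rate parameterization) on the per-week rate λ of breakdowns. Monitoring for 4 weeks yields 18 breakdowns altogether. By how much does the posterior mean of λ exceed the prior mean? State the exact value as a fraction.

Total count 18 over total exposure 4 weeks.
Posterior: α' = 13 + 18 = 31, β' = 17 + 4 = 21.
Posterior mean = 31/21 = 31/21; prior mean = 13/17 = 13/17. Difference = 31/21 − 13/17 = 254/357.

254/357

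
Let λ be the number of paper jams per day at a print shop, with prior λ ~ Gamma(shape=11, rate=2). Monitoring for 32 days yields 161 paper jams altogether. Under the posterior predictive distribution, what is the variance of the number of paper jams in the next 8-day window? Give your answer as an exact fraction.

Total count 161 over total exposure 32 days.
Posterior: α' = 11 + 161 = 172, β' = 2 + 32 = 34.
The posterior predictive for a window of length T is Negative Binomial with variance T·α'·(β'+T)/β'² = 8·172·42/1156 = 14448/289.

14448/289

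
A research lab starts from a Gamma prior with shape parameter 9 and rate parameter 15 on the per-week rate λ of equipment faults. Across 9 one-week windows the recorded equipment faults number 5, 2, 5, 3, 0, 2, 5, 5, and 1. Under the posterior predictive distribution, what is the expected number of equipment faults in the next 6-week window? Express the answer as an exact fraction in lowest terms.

Total count: 5 + 2 + 5 + 3 + 0 + 2 + 5 + 5 + 1 = 28.
Total exposure: 9 weeks.
By Gamma–Poisson conjugacy, the posterior is Gamma(α + Σx, β + Σt) = Gamma(9 + 28, 15 + 9) = Gamma(37, 24).
Predictive mean over a 6-week window = T·E[λ|data] = 6·37/24 = 37/4.

37/4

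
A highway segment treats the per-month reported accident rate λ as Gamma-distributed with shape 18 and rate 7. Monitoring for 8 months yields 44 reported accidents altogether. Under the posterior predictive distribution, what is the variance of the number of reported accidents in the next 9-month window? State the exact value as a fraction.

1488/25

Total count 44 over total exposure 8 months.
The Gamma prior is conjugate for the Poisson rate, so λ | data ~ Gamma(18+44, 7+8) = Gamma(62, 15).
The posterior predictive for a window of length T is Negative Binomial with variance T·α'·(β'+T)/β'² = 9·62·24/225 = 1488/25.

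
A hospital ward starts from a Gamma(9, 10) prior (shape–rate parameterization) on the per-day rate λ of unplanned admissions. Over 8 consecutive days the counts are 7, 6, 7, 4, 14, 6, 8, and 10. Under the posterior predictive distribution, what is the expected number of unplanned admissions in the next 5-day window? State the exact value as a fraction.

Total count: 7 + 6 + 7 + 4 + 14 + 6 + 8 + 10 = 62.
Total exposure: 8 days.
Gamma(α, β) with Poisson data over total exposure Σt gives posterior Gamma(α+Σx, β+Σt) = Gamma(71, 18).
Predictive mean over a 5-day window = T·E[λ|data] = 5·71/18 = 355/18.

355/18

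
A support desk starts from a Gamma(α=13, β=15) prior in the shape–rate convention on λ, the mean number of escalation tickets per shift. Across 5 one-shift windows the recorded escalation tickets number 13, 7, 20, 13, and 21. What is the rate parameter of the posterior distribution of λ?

20

Total count: 13 + 7 + 20 + 13 + 21 = 74.
Total exposure: 5 shifts.
By Gamma–Poisson conjugacy, the posterior is Gamma(α + Σx, β + Σt) = Gamma(13 + 74, 15 + 5) = Gamma(87, 20).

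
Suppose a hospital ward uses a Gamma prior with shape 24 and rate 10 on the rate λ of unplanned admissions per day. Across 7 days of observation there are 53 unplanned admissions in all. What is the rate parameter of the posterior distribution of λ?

17

Total count 53 over total exposure 7 days.
By Gamma–Poisson conjugacy, the posterior is Gamma(α + Σx, β + Σt) = Gamma(24 + 53, 10 + 7) = Gamma(77, 17).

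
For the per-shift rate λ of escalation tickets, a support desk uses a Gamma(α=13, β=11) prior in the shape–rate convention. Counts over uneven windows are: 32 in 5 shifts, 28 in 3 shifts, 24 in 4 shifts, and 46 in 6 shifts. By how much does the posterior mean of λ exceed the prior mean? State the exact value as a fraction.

Total count: 32 + 28 + 24 + 46 = 130.
Total exposure: 5 + 3 + 4 + 6 = 18 shifts.
Gamma(α, β) with Poisson data over total exposure Σt gives posterior Gamma(α+Σx, β+Σt) = Gamma(143, 29).
Posterior mean = 143/29 = 143/29; prior mean = 13/11 = 13/11. Difference = 143/29 − 13/11 = 1196/319.

1196/319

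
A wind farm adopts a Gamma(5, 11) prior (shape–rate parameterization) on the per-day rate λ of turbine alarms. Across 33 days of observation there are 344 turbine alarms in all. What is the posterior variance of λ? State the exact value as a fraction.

Total count 344 over total exposure 33 days.
By Gamma–Poisson conjugacy, the posterior is Gamma(α + Σx, β + Σt) = Gamma(5 + 344, 11 + 33) = Gamma(349, 44).
Posterior variance = α'/β'² = 349/1936.

349/1936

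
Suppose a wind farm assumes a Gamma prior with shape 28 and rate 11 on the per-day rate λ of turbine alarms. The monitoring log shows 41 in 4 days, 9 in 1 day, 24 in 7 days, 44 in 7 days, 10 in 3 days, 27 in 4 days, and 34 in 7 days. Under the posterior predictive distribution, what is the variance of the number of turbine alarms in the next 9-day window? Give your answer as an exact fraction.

Total count: 41 + 9 + 24 + 44 + 10 + 27 + 34 = 189.
Total exposure: 4 + 1 + 7 + 7 + 3 + 4 + 7 = 33 days.
By Gamma–Poisson conjugacy, the posterior is Gamma(α + Σx, β + Σt) = Gamma(28 + 189, 11 + 33) = Gamma(217, 44).
The posterior predictive for a window of length T is Negative Binomial with variance T·α'·(β'+T)/β'² = 9·217·53/1936 = 103509/1936.

103509/1936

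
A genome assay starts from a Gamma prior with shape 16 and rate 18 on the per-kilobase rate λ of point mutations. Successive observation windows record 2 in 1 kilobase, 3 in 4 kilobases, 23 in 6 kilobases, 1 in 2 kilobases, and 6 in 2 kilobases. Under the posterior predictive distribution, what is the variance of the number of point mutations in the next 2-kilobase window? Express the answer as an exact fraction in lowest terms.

Total count: 2 + 3 + 23 + 1 + 6 = 35.
Total exposure: 1 + 4 + 6 + 2 + 2 = 15 kilobases.
By Gamma–Poisson conjugacy, the posterior is Gamma(α + Σx, β + Σt) = Gamma(16 + 35, 18 + 15) = Gamma(51, 33).
The posterior predictive for a window of length T is Negative Binomial with variance T·α'·(β'+T)/β'² = 2·51·35/1089 = 1190/363.

1190/363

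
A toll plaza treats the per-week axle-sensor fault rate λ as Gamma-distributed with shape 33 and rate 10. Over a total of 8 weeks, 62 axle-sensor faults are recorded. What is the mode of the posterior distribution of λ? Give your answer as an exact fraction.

47/9

Total count 62 over total exposure 8 weeks.
Gamma(α, β) with Poisson data over total exposure Σt gives posterior Gamma(α+Σx, β+Σt) = Gamma(95, 18).
Posterior mode = (α'−1)/β' = 94/18 = 47/9.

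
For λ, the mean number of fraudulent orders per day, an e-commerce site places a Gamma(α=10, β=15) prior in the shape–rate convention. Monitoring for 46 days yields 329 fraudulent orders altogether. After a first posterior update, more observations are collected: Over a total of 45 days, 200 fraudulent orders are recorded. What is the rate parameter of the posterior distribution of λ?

106

Total count 329 over total exposure 46 days.
After the first batch: Gamma(10 + 329, 15 + 46) = Gamma(339, 61).
Total count 200 over total exposure 45 days.
After the second batch: Gamma(339 + 200, 61 + 45) = Gamma(539, 106).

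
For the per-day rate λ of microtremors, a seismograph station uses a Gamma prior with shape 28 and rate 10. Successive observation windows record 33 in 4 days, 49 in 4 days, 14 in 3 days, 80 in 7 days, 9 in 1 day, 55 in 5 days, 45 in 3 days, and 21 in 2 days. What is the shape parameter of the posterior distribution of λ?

Total count: 33 + 49 + 14 + 80 + 9 + 55 + 45 + 21 = 306.
Total exposure: 4 + 4 + 3 + 7 + 1 + 5 + 3 + 2 = 29 days.
The Gamma prior is conjugate for the Poisson rate, so λ | data ~ Gamma(28+306, 10+29) = Gamma(334, 39).

334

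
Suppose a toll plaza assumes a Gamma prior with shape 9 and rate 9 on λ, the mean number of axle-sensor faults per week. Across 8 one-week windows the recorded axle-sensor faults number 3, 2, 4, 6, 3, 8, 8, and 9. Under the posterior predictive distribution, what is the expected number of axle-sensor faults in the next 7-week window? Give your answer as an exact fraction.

364/17

Total count: 3 + 2 + 4 + 6 + 3 + 8 + 8 + 9 = 43.
Total exposure: 8 weeks.
Posterior: α' = 9 + 43 = 52, β' = 9 + 8 = 17.
Predictive mean over a 7-week window = T·E[λ|data] = 7·52/17 = 364/17.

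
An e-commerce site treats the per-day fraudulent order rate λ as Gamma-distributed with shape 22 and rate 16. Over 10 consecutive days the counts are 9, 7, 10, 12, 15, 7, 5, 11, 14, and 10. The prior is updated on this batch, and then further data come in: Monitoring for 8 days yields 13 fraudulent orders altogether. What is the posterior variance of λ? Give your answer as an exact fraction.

135/1156

Total count: 9 + 7 + 10 + 12 + 15 + 7 + 5 + 11 + 14 + 10 = 100.
Total exposure: 10 days.
After the first batch: Gamma(22 + 100, 16 + 10) = Gamma(122, 26).
Total count 13 over total exposure 8 days.
After the second batch: Gamma(122 + 13, 26 + 8) = Gamma(135, 34).
Posterior variance = α'/β'² = 135/1156.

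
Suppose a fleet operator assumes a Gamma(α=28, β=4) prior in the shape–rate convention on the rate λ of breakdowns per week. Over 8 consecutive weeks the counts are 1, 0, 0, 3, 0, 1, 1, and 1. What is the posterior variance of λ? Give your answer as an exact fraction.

35/144

Total count: 1 + 0 + 0 + 3 + 0 + 1 + 1 + 1 = 7.
Total exposure: 8 weeks.
Gamma(α, β) with Poisson data over total exposure Σt gives posterior Gamma(α+Σx, β+Σt) = Gamma(35, 12).
Posterior variance = α'/β'² = 35/144.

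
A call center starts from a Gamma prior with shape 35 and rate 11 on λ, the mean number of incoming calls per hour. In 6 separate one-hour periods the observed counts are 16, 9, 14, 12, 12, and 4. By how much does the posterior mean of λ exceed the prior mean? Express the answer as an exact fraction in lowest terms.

Total count: 16 + 9 + 14 + 12 + 12 + 4 = 67.
Total exposure: 6 hours.
By Gamma–Poisson conjugacy, the posterior is Gamma(α + Σx, β + Σt) = Gamma(35 + 67, 11 + 6) = Gamma(102, 17).
Posterior mean = 102/17 = 6; prior mean = 35/11 = 35/11. Difference = 6 − 35/11 = 31/11.

31/11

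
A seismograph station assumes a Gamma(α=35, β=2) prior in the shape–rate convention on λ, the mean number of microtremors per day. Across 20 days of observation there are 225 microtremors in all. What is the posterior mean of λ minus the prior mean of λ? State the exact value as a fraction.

-125/22

Total count 225 over total exposure 20 days.
Posterior: α' = 35 + 225 = 260, β' = 2 + 20 = 22.
Posterior mean = 260/22 = 130/11; prior mean = 35/2 = 35/2. Difference = 130/11 − 35/2 = -125/22.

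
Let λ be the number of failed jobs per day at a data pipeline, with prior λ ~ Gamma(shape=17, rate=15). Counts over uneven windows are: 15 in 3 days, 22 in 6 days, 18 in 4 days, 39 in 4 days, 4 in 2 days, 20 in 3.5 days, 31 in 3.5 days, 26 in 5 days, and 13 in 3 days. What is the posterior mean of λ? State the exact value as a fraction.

Total count: 15 + 22 + 18 + 39 + 4 + 20 + 31 + 26 + 13 = 188.
Total exposure: 3 + 6 + 4 + 4 + 2 + 3.5 + 3.5 + 5 + 3 = 34 days.
Posterior: α' = 17 + 188 = 205, β' = 15 + 34 = 49.
Posterior mean = α'/β' = 205/49.

205/49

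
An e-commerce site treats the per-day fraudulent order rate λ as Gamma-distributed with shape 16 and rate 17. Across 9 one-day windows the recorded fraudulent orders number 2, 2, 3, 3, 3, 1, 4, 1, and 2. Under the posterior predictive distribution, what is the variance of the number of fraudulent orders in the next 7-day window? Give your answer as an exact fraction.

Total count: 2 + 2 + 3 + 3 + 3 + 1 + 4 + 1 + 2 = 21.
Total exposure: 9 days.
The Gamma prior is conjugate for the Poisson rate, so λ | data ~ Gamma(16+21, 17+9) = Gamma(37, 26).
The posterior predictive for a window of length T is Negative Binomial with variance T·α'·(β'+T)/β'² = 7·37·33/676 = 8547/676.

8547/676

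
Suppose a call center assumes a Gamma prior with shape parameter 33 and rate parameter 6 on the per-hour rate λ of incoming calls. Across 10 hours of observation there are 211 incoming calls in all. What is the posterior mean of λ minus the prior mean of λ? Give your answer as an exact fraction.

39/4

Total count 211 over total exposure 10 hours.
Conjugate update: add total count to the shape and total exposure to the rate, giving Gamma(244, 16).
Posterior mean = 244/16 = 61/4; prior mean = 33/6 = 11/2. Difference = 61/4 − 11/2 = 39/4.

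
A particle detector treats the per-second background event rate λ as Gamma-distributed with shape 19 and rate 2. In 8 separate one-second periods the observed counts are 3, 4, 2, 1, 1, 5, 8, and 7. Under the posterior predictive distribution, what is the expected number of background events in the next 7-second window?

Total count: 3 + 4 + 2 + 1 + 1 + 5 + 8 + 7 = 31.
Total exposure: 8 seconds.
The Gamma prior is conjugate for the Poisson rate, so λ | data ~ Gamma(19+31, 2+8) = Gamma(50, 10).
Predictive mean over a 7-second window = T·E[λ|data] = 7·50/10 = 35.

35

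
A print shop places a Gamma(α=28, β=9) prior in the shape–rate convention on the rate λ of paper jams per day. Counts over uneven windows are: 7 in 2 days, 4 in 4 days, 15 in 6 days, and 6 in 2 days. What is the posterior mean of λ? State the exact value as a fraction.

Total count: 7 + 4 + 15 + 6 = 32.
Total exposure: 2 + 4 + 6 + 2 = 14 days.
Conjugate update: add total count to the shape and total exposure to the rate, giving Gamma(60, 23).
Posterior mean = α'/β' = 60/23.

60/23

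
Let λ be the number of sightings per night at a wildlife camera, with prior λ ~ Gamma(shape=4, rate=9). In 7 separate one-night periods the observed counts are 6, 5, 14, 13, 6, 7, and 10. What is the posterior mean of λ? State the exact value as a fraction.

65/16

Total count: 6 + 5 + 14 + 13 + 6 + 7 + 10 = 61.
Total exposure: 7 nights.
The Gamma prior is conjugate for the Poisson rate, so λ | data ~ Gamma(4+61, 9+7) = Gamma(65, 16).
Posterior mean = α'/β' = 65/16.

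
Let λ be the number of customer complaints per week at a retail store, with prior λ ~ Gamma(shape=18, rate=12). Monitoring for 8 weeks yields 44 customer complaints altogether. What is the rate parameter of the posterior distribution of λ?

Total count 44 over total exposure 8 weeks.
By Gamma–Poisson conjugacy, the posterior is Gamma(α + Σx, β + Σt) = Gamma(18 + 44, 12 + 8) = Gamma(62, 20).

20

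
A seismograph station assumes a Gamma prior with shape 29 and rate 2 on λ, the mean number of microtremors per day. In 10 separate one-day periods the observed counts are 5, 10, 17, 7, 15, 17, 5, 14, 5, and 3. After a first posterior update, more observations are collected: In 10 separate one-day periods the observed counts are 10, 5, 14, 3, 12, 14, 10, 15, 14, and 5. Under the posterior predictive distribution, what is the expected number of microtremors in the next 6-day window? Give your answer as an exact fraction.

Total count: 5 + 10 + 17 + 7 + 15 + 17 + 5 + 14 + 5 + 3 = 98.
Total exposure: 10 days.
After the first batch: Gamma(29 + 98, 2 + 10) = Gamma(127, 12).
Total count: 10 + 5 + 14 + 3 + 12 + 14 + 10 + 15 + 14 + 5 = 102.
Total exposure: 10 days.
After the second batch: Gamma(127 + 102, 12 + 10) = Gamma(229, 22).
Predictive mean over a 6-day window = T·E[λ|data] = 6·229/22 = 687/11.

687/11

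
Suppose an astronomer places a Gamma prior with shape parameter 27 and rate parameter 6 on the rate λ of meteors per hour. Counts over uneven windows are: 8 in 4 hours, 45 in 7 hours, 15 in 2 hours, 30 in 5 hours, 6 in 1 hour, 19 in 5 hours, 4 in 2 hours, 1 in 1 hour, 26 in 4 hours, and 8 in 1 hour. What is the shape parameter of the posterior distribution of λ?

189

Total count: 8 + 45 + 15 + 30 + 6 + 19 + 4 + 1 + 26 + 8 = 162.
Total exposure: 4 + 7 + 2 + 5 + 1 + 5 + 2 + 1 + 4 + 1 = 32 hours.
Posterior: α' = 27 + 162 = 189, β' = 6 + 32 = 38.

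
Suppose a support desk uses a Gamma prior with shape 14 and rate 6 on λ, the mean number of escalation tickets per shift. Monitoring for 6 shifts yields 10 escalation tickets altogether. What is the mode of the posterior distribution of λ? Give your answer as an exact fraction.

23/12

Total count 10 over total exposure 6 shifts.
Posterior: α' = 14 + 10 = 24, β' = 6 + 6 = 12.
Posterior mode = (α'−1)/β' = 23/12.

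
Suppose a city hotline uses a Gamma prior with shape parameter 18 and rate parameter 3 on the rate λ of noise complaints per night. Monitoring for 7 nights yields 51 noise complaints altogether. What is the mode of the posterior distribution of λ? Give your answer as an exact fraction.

34/5

Total count 51 over total exposure 7 nights.
The Gamma prior is conjugate for the Poisson rate, so λ | data ~ Gamma(18+51, 3+7) = Gamma(69, 10).
Posterior mode = (α'−1)/β' = 68/10 = 34/5.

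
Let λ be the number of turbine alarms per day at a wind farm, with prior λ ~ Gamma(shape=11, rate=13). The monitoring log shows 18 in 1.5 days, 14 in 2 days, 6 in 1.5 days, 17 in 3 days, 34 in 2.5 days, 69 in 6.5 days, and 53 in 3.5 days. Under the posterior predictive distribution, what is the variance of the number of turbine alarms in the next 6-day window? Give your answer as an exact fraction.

Total count: 18 + 14 + 6 + 17 + 34 + 69 + 53 = 211.
Total exposure: 1.5 + 2 + 1.5 + 3 + 2.5 + 6.5 + 3.5 = 20.5 days.
Posterior: α' = 11 + 211 = 222, β' = 13 + 20.5 = 67/2.
The posterior predictive for a window of length T is Negative Binomial with variance T·α'·(β'+T)/β'² = 6·222·(79/2)/(4489/4) = 210456/4489.

210456/4489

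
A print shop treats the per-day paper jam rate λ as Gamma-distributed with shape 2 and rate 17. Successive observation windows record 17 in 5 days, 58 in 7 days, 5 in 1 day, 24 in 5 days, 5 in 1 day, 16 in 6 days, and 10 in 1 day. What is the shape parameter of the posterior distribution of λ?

Total count: 17 + 58 + 5 + 24 + 5 + 16 + 10 = 135.
Total exposure: 5 + 7 + 1 + 5 + 1 + 6 + 1 = 26 days.
Posterior: α' = 2 + 135 = 137, β' = 17 + 26 = 43.

137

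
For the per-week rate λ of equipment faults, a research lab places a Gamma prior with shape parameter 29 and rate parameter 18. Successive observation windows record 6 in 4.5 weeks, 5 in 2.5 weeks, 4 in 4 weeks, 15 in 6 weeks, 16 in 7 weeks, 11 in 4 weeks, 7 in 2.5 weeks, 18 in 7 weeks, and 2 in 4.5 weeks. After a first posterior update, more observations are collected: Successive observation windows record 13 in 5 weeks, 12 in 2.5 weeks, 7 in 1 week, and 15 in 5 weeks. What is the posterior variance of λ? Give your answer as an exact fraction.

Total count: 6 + 5 + 4 + 15 + 16 + 11 + 7 + 18 + 2 = 84.
Total exposure: 4.5 + 2.5 + 4 + 6 + 7 + 4 + 2.5 + 7 + 4.5 = 42 weeks.
After the first batch: Gamma(29 + 84, 18 + 42) = Gamma(113, 60).
Total count: 13 + 12 + 7 + 15 = 47.
Total exposure: 5 + 2.5 + 1 + 5 = 13.5 weeks.
After the second batch: Gamma(113 + 47, 60 + 13.5) = Gamma(160, 147/2).
Posterior variance = α'/β'² = 160/(21609/4) = 640/21609.

640/21609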